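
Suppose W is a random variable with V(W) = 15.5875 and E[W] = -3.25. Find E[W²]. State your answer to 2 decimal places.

E[W²] = V(W) + (E[W])² = 15.5875 + (-3.25)² = 26.15

26.15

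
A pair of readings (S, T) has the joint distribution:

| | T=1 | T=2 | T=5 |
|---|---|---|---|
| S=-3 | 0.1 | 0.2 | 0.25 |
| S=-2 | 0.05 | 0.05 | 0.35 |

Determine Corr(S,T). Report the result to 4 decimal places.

E[S] = -2.55,  E[T] = 3.65
E[ST] = -9.05
Cov(S,T) = E[ST] − E[S]E[T] = -9.05 − (-2.55)(3.65) = 0.2575
Var(S) = 0.2475,  Var(T) = 2.8275
ρ = 0.2575 / √(0.2475·2.8275) ≈ 0.3078

0.3078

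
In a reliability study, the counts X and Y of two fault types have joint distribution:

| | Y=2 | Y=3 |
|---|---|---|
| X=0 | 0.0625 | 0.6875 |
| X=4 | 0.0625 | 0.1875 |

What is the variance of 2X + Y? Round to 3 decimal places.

11.609

E[X] = 1,  E[Y] = 2.875,  E[XY] = 2.75
var(X) = 4 − (1)² = 3;  var(Y) = 8.375 − (2.875)² = 0.109375
Cov(X,Y) = 2.75 − (1)(2.875) = -0.125
var(2X + Y) = (2)²·3 + (1)²·0.109375 + 2·(2)·(1)·-0.125 = 11.609375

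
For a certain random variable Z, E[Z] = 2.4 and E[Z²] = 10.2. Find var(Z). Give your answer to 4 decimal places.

4.4400

var(Z) = 10.2 − (2.4)² = 4.44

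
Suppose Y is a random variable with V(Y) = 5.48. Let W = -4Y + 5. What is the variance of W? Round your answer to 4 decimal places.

V(-4Y + 5) = (-4)²·V(Y) = 16·5.48 = 87.68

87.6800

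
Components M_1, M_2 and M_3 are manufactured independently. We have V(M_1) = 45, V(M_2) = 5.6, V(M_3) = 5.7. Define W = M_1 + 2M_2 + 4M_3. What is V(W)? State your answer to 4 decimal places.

158.6000

By independence, V(W) = (1)²V(M_1) + (2)²V(M_2) + (4)²V(M_3)
= (1)²·45 + (2)²·5.6 + (4)²·5.7 = 158.6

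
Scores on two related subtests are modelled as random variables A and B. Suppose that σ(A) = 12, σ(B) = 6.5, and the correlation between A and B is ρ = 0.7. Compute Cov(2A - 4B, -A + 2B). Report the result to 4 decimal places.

V(A) = (12)² = 144;  V(B) = (6.5)² = 42.25
Cov(A,B) = ρ·σ(A)·σ(B) = 0.7·12·6.5 = 54.6
Cov(2A - 4B, -A + 2B) = (2)(-1)V(A) + (-4)(2)V(B) + [(2)(2) + (-4)(-1)]Cov(A,B)
= -2·144 + -8·42.25 + 8·54.6 = -189.2

-189.2000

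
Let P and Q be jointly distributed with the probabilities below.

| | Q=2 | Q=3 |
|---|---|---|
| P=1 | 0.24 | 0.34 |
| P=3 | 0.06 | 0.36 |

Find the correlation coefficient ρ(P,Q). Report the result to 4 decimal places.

0.2918

E[P] = 1.84,  E[Q] = 2.7
E[PQ] = 5.1
Cov(P,Q) = E[PQ] − E[P]E[Q] = 5.1 − (1.84)(2.7) = 0.132
V(P) = 0.9744,  V(Q) = 0.21
ρ = 0.132 / √(0.9744·0.21) ≈ 0.2918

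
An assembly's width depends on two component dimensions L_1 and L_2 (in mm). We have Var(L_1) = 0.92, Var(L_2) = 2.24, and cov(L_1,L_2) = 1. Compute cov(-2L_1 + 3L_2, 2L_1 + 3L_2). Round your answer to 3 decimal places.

16.480

cov(-2L_1 + 3L_2, 2L_1 + 3L_2) = (-2)(2)Var(L_1) + (3)(3)Var(L_2) + [(-2)(3) + (3)(2)]cov(L_1,L_2)
= -4·0.92 + 9·2.24 + 0·1 = 16.48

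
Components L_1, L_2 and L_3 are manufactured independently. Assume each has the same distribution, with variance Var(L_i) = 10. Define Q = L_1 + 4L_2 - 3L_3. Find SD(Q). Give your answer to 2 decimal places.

By independence, Var(Q) = (1)²Var(L_1) + (4)²Var(L_2) + (-3)²Var(L_3)
= (1)²·10 + (4)²·10 + (-3)²·10 = 260
SD(Q) = √260 ≈ 16.12

16.12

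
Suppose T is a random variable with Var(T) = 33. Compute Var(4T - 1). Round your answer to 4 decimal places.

Var(4T - 1) = (4)²·Var(T) = 16·33 = 528

528.0000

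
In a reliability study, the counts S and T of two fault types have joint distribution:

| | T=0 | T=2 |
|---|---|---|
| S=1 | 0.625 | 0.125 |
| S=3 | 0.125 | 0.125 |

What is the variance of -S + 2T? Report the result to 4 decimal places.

2.7500

E[S] = 1.5,  E[T] = 0.5,  E[ST] = 1
V(S) = 3 − (1.5)² = 0.75;  V(T) = 1 − (0.5)² = 0.75
Cov(S,T) = 1 − (1.5)(0.5) = 0.25
V(-S + 2T) = (-1)²·0.75 + (2)²·0.75 + 2·(-1)·(2)·0.25 = 2.75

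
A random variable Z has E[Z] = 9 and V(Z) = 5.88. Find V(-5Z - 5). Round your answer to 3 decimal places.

V(-5Z - 5) = (-5)²·V(Z) = 25·5.88 = 147

147.000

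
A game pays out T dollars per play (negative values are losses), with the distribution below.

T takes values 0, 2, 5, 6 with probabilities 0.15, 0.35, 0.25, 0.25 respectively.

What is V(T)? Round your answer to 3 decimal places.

4.748

E[T] = (0)(0.15) + (2)(0.35) + (5)(0.25) + (6)(0.25) = 3.45
E[T²] = (0)²(0.15) + (2)²(0.35) + (5)²(0.25) + (6)²(0.25) = 16.65
V(T) = E[T²] − (E[T])² = 16.65 − (3.45)² = 4.7475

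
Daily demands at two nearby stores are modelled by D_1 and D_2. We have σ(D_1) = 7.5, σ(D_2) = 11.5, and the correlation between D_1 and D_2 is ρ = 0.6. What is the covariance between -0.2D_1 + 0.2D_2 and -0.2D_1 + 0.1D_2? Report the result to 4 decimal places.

Var(D_1) = (7.5)² = 56.25;  Var(D_2) = (11.5)² = 132.25
cov(D_1,D_2) = ρ·σ(D_1)·σ(D_2) = 0.6·7.5·11.5 = 51.75
cov(-0.2D_1 + 0.2D_2, -0.2D_1 + 0.1D_2) = (-0.2)(-0.2)Var(D_1) + (0.2)(0.1)Var(D_2) + [(-0.2)(0.1) + (0.2)(-0.2)]cov(D_1,D_2)
= 0.04·56.25 + 0.02·132.25 + -0.06·51.75 = 1.79

1.7900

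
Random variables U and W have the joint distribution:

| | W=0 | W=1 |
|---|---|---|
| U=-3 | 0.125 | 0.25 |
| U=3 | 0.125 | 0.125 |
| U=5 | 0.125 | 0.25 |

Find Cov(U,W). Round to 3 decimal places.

E[U] = 1.5,  E[W] = 0.625
E[UW] = 0.875
Cov(U,W) = E[UW] − E[U]E[W] = 0.875 − (1.5)(0.625) = -0.0625

-0.063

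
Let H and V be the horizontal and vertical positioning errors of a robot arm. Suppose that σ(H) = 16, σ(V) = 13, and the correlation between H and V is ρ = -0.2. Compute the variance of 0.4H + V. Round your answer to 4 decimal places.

176.6800

Var(H) = (16)² = 256;  Var(V) = (13)² = 169
cov(H,V) = ρ·σ(H)·σ(V) = -0.2·16·13 = -41.6
Var(0.4H + V) = (0.4)²·Var(H) + (1)²·Var(V) + 2·(0.4)·(1)·cov(H,V)
= 0.16·256 + 1·169 + 0.8·-41.6 = 176.68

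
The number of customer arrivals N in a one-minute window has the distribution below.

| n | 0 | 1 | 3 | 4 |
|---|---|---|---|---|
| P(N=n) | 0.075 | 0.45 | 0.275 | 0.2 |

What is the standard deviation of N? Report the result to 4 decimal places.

1.3488

E[N] = (0)(0.075) + (1)(0.45) + (3)(0.275) + (4)(0.2) = 2.075
E[N²] = (0)²(0.075) + (1)²(0.45) + (3)²(0.275) + (4)²(0.2) = 6.125
var(N) = E[N²] − (E[N])² = 6.125 − (2.075)² = 1.819375
sd(N) = √1.819375 ≈ 1.3488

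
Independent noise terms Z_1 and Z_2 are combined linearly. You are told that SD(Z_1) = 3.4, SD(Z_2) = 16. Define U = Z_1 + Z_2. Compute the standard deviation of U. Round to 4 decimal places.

16.3573

Var(Z_1) = 11.56, Var(Z_2) = 256
By independence, Var(U) = (1)²Var(Z_1) + (1)²Var(Z_2)
= (1)²·11.56 + (1)²·256 = 267.56
SD(U) = √267.56 ≈ 16.3573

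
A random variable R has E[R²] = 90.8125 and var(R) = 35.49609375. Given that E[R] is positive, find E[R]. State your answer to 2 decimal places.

7.44

(E[R])² = E[R²] − var(R) = 90.8125 − 35.49609375 = 55.31640625
E[R] = √55.31640625 = 7.4375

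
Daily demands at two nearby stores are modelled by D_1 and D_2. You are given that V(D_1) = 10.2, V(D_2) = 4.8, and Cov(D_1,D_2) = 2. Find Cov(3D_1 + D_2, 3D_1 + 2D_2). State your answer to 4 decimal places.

119.4000

Cov(3D_1 + D_2, 3D_1 + 2D_2) = (3)(3)V(D_1) + (1)(2)V(D_2) + [(3)(2) + (1)(3)]Cov(D_1,D_2)
= 9·10.2 + 2·4.8 + 9·2 = 119.4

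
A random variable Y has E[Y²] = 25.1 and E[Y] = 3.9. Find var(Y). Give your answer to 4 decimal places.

9.8900

var(Y) = 25.1 − (3.9)² = 9.89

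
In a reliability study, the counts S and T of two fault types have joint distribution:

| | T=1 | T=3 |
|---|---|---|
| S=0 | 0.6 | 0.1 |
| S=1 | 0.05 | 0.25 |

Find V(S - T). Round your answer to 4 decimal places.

E[S] = 0.3,  E[T] = 1.7,  E[ST] = 0.8
V(S) = 0.3 − (0.3)² = 0.21;  V(T) = 3.8 − (1.7)² = 0.91
Cov(S,T) = 0.8 − (0.3)(1.7) = 0.29
V(S - T) = (1)²·0.21 + (-1)²·0.91 + 2·(1)·(-1)·0.29 = 0.54

0.5400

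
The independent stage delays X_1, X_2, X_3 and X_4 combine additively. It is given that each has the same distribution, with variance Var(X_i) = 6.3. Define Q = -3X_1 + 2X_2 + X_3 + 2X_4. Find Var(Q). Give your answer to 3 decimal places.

By independence, Var(Q) = (-3)²Var(X_1) + (2)²Var(X_2) + (1)²Var(X_3) + (2)²Var(X_4)
= (-3)²·6.3 + (2)²·6.3 + (1)²·6.3 + (2)²·6.3 = 113.4

113.400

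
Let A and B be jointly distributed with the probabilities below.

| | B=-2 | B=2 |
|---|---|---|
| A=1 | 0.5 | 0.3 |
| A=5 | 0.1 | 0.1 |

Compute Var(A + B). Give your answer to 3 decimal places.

7.040

E[A] = 1.8,  E[B] = -0.4,  E[AB] = -0.4
Var(A) = 5.8 − (1.8)² = 2.56;  Var(B) = 4 − (-0.4)² = 3.84
cov(A,B) = -0.4 − (1.8)(-0.4) = 0.32
Var(A + B) = (1)²·2.56 + (1)²·3.84 + 2·(1)·(1)·0.32 = 7.04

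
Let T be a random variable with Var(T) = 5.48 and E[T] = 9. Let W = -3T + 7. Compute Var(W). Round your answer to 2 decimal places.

49.32

Var(-3T + 7) = (-3)²·Var(T) = 9·5.48 = 49.32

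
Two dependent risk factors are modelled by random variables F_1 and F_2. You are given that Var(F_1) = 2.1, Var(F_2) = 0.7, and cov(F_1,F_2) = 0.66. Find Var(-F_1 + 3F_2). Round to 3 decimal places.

4.440

Var(-F_1 + 3F_2) = (-1)²·Var(F_1) + (3)²·Var(F_2) + 2·(-1)·(3)·cov(F_1,F_2)
= 1·2.1 + 9·0.7 + -6·0.66 = 4.44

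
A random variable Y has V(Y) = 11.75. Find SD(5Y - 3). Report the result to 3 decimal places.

17.139

V(5Y - 3) = (5)²·11.75 = 293.75
SD(5Y - 3) = √293.75 ≈ 17.139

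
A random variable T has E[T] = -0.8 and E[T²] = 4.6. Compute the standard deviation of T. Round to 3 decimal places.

1.990

Var(T) = 4.6 − (-0.8)² = 3.96
SD(T) = √3.96 ≈ 1.990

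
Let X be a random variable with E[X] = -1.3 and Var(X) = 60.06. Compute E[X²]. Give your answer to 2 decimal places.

61.75

E[X²] = Var(X) + (E[X])² = 60.06 + (-1.3)² = 61.75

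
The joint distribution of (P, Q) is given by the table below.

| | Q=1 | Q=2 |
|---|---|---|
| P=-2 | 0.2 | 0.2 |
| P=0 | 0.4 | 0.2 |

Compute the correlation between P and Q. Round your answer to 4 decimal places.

-0.1667

E[P] = -0.8,  E[Q] = 1.4
E[PQ] = -1.2
Cov(P,Q) = E[PQ] − E[P]E[Q] = -1.2 − (-0.8)(1.4) = -0.08
V(P) = 0.96,  V(Q) = 0.24
ρ = -0.08 / √(0.96·0.24) ≈ -0.1667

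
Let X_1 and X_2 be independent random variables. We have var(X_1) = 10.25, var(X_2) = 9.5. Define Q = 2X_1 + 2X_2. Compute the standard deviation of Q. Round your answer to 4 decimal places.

8.8882

By independence, var(Q) = (2)²var(X_1) + (2)²var(X_2)
= (2)²·10.25 + (2)²·9.5 = 79
SD(Q) = √79 ≈ 8.8882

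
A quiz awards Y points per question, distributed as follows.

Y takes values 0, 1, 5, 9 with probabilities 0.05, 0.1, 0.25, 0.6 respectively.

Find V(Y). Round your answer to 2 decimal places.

E[Y] = (0)(0.05) + (1)(0.1) + (5)(0.25) + (9)(0.6) = 6.75
E[Y²] = (0)²(0.05) + (1)²(0.1) + (5)²(0.25) + (9)²(0.6) = 54.95
V(Y) = E[Y²] − (E[Y])² = 54.95 − (6.75)² = 9.3875

9.39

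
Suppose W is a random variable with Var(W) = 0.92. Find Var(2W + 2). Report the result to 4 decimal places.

3.6800

Var(2W + 2) = (2)²·Var(W) = 4·0.92 = 3.68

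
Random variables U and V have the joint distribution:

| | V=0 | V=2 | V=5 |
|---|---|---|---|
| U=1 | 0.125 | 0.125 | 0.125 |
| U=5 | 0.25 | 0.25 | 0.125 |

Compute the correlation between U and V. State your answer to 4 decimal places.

E[U] = 3.5,  E[V] = 2
E[UV] = 6.5
Cov(U,V) = E[UV] − E[U]E[V] = 6.5 − (3.5)(2) = -0.5
Var(U) = 3.75,  Var(V) = 3.75
ρ = -0.5 / √(3.75·3.75) ≈ -0.1333

-0.1333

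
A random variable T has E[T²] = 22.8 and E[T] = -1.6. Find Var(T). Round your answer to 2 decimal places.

20.24

Var(T) = 22.8 − (-1.6)² = 20.24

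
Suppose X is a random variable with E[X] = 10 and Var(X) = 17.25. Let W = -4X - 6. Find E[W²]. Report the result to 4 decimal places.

E[-4X - 6] = -4·10 − 6 = -46
Var(-4X - 6) = (-4)²·17.25 = 276
E[W²] = Var(W) + (E[W])² = 276 + (-46)² = 2392

2392.0000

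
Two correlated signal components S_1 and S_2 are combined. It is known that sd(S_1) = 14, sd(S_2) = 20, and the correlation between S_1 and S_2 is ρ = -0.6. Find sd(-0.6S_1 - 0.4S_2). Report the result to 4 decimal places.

7.3430

Var(S_1) = (14)² = 196;  Var(S_2) = (20)² = 400
cov(S_1,S_2) = ρ·sd(S_1)·sd(S_2) = -0.6·14·20 = -168
Var(-0.6S_1 - 0.4S_2) = (-0.6)²·Var(S_1) + (-0.4)²·Var(S_2) + 2·(-0.6)·(-0.4)·cov(S_1,S_2)
= 0.36·196 + 0.16·400 + 0.48·-168 = 53.92
sd(-0.6S_1 - 0.4S_2) = √53.92 ≈ 7.3430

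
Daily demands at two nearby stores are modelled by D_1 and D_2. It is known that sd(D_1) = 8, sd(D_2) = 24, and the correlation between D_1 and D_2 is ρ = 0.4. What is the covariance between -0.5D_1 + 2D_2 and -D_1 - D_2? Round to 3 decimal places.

Var(D_1) = (8)² = 64;  Var(D_2) = (24)² = 576
cov(D_1,D_2) = ρ·sd(D_1)·sd(D_2) = 0.4·8·24 = 76.8
cov(-0.5D_1 + 2D_2, -D_1 - D_2) = (-0.5)(-1)Var(D_1) + (2)(-1)Var(D_2) + [(-0.5)(-1) + (2)(-1)]cov(D_1,D_2)
= 0.5·64 + -2·576 + -1.5·76.8 = -1235.2

-1235.200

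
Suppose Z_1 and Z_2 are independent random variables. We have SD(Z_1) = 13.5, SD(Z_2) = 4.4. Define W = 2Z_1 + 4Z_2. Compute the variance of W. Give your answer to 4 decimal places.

1038.7600

var(Z_1) = 182.25, var(Z_2) = 19.36
By independence, var(W) = (2)²var(Z_1) + (4)²var(Z_2)
= (2)²·182.25 + (4)²·19.36 = 1038.76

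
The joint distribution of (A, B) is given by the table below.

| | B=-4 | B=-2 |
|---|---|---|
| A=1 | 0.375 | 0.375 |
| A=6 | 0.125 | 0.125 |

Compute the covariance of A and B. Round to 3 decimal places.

0.000

E[A] = 2.25,  E[B] = -3
E[AB] = -6.75
Cov(A,B) = E[AB] − E[A]E[B] = -6.75 − (2.25)(-3) = 0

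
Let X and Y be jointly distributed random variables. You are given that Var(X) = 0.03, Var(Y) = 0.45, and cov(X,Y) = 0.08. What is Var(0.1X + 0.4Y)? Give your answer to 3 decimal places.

0.079

Var(0.1X + 0.4Y) = (0.1)²·Var(X) + (0.4)²·Var(Y) + 2·(0.1)·(0.4)·cov(X,Y)
= 0.01·0.03 + 0.16·0.45 + 0.08·0.08 = 0.0787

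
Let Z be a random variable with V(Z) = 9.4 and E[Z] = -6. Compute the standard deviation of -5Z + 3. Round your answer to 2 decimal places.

15.33

V(-5Z + 3) = (-5)²·9.4 = 235
SD(-5Z + 3) = √235 ≈ 15.33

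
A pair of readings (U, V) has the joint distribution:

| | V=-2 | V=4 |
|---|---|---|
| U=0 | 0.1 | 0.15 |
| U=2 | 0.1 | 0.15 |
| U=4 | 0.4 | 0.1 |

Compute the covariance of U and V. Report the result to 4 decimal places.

-1.8000

E[U] = 2.5,  E[V] = 0.4
E[UV] = -0.8
cov(U,V) = E[UV] − E[U]E[V] = -0.8 − (2.5)(0.4) = -1.8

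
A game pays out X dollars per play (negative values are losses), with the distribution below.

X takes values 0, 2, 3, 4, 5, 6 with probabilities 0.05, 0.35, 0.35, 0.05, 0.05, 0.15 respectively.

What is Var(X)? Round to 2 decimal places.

E[X] = (0)(0.05) + (2)(0.35) + (3)(0.35) + (4)(0.05) + (5)(0.05) + (6)(0.15) = 3.1
E[X²] = (0)²(0.05) + (2)²(0.35) + (3)²(0.35) + (4)²(0.05) + (5)²(0.05) + (6)²(0.15) = 12
Var(X) = E[X²] − (E[X])² = 12 − (3.1)² = 2.39

2.39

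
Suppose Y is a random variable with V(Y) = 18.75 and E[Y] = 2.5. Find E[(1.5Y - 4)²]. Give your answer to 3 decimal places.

E[1.5Y - 4] = 1.5·2.5 − 4 = -0.25
V(1.5Y - 4) = (1.5)²·18.75 = 42.1875
E[(1.5Y - 4)²] = V((1.5Y - 4)) + (E[(1.5Y - 4)])² = 42.1875 + (-0.25)² = 42.25

42.250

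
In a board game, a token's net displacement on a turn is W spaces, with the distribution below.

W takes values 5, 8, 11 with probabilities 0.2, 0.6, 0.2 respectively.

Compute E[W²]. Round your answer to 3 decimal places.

67.600

E[W²] = (5)²(0.2) + (8)²(0.6) + (11)²(0.2) = 67.6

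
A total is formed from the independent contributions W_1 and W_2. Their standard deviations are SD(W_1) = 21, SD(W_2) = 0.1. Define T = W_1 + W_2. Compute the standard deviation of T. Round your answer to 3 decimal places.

21.000

var(W_1) = 441, var(W_2) = 0.01
By independence, var(T) = (1)²var(W_1) + (1)²var(W_2)
= (1)²·441 + (1)²·0.01 = 441.01
SD(T) = √441.01 ≈ 21.000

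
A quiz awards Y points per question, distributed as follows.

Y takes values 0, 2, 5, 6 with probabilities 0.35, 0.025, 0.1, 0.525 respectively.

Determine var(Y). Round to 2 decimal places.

E[Y] = (0)(0.35) + (2)(0.025) + (5)(0.1) + (6)(0.525) = 3.7
E[Y²] = (0)²(0.35) + (2)²(0.025) + (5)²(0.1) + (6)²(0.525) = 21.5
var(Y) = E[Y²] − (E[Y])² = 21.5 − (3.7)² = 7.81

7.81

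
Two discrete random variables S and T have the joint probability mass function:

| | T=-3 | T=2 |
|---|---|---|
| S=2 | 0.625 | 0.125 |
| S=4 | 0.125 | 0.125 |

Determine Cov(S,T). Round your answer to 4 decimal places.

0.6250

E[S] = 2.5,  E[T] = -1.75
E[ST] = -3.75
Cov(S,T) = E[ST] − E[S]E[T] = -3.75 − (2.5)(-1.75) = 0.625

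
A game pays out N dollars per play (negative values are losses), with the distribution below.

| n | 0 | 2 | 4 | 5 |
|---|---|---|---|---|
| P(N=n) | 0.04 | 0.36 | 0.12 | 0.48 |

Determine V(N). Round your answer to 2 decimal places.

2.40

E[N] = (0)(0.04) + (2)(0.36) + (4)(0.12) + (5)(0.48) = 3.6
E[N²] = (0)²(0.04) + (2)²(0.36) + (4)²(0.12) + (5)²(0.48) = 15.36
V(N) = E[N²] − (E[N])² = 15.36 − (3.6)² = 2.4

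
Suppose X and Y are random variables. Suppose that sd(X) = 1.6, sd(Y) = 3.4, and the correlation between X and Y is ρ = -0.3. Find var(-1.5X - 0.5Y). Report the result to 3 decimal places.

var(X) = (1.6)² = 2.56;  var(Y) = (3.4)² = 11.56
cov(X,Y) = ρ·sd(X)·sd(Y) = -0.3·1.6·3.4 = -1.632
var(-1.5X - 0.5Y) = (-1.5)²·var(X) + (-0.5)²·var(Y) + 2·(-1.5)·(-0.5)·cov(X,Y)
= 2.25·2.56 + 0.25·11.56 + 1.5·-1.632 = 6.202

6.202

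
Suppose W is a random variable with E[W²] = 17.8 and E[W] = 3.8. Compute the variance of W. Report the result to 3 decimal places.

3.360

Var(W) = 17.8 − (3.8)² = 3.36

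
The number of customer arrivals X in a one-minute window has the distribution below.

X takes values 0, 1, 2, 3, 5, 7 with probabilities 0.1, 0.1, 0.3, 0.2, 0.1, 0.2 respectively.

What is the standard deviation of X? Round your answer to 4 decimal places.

E[X] = (0)(0.1) + (1)(0.1) + (2)(0.3) + (3)(0.2) + (5)(0.1) + (7)(0.2) = 3.2
E[X²] = (0)²(0.1) + (1)²(0.1) + (2)²(0.3) + (3)²(0.2) + (5)²(0.1) + (7)²(0.2) = 15.4
Var(X) = E[X²] − (E[X])² = 15.4 − (3.2)² = 5.16
σ(X) = √5.16 ≈ 2.2716

2.2716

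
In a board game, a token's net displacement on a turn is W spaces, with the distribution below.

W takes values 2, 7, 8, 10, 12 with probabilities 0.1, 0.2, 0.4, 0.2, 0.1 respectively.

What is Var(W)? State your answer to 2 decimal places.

6.20

E[W] = (2)(0.1) + (7)(0.2) + (8)(0.4) + (10)(0.2) + (12)(0.1) = 8
E[W²] = (2)²(0.1) + (7)²(0.2) + (8)²(0.4) + (10)²(0.2) + (12)²(0.1) = 70.2
Var(W) = E[W²] − (E[W])² = 70.2 − (8)² = 6.2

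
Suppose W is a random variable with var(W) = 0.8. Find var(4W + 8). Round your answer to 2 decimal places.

var(4W + 8) = (4)²·var(W) = 16·0.8 = 12.8

12.80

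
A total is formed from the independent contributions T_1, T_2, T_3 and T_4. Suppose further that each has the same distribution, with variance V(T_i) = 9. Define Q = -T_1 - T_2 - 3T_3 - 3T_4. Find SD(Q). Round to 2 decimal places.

13.42

By independence, V(Q) = (-1)²V(T_1) + (-1)²V(T_2) + (-3)²V(T_3) + (-3)²V(T_4)
= (-1)²·9 + (-1)²·9 + (-3)²·9 + (-3)²·9 = 180
SD(Q) = √180 ≈ 13.42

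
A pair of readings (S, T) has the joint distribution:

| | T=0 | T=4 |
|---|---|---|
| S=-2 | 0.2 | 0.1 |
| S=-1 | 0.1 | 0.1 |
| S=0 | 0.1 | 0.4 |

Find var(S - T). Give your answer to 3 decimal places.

E[S] = -0.8,  E[T] = 2.4,  E[ST] = -1.2
var(S) = 1.4 − (-0.8)² = 0.76;  var(T) = 9.6 − (2.4)² = 3.84
Cov(S,T) = -1.2 − (-0.8)(2.4) = 0.72
var(S - T) = (1)²·0.76 + (-1)²·3.84 + 2·(1)·(-1)·0.72 = 3.16

3.160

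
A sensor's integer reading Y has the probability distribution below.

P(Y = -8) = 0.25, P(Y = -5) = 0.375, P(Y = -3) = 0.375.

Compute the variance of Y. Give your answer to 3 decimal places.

3.750

E[Y] = (-8)(0.25) + (-5)(0.375) + (-3)(0.375) = -5
E[Y²] = (-8)²(0.25) + (-5)²(0.375) + (-3)²(0.375) = 28.75
V(Y) = E[Y²] − (E[Y])² = 28.75 − (-5)² = 3.75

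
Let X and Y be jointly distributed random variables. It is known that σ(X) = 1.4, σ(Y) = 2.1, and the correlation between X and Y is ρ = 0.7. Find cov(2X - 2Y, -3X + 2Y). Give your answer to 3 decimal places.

Var(X) = (1.4)² = 1.96;  Var(Y) = (2.1)² = 4.41
cov(X,Y) = ρ·σ(X)·σ(Y) = 0.7·1.4·2.1 = 2.058
cov(2X - 2Y, -3X + 2Y) = (2)(-3)Var(X) + (-2)(2)Var(Y) + [(2)(2) + (-2)(-3)]cov(X,Y)
= -6·1.96 + -4·4.41 + 10·2.058 = -8.82

-8.820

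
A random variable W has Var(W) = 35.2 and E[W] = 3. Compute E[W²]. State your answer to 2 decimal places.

E[W²] = Var(W) + (E[W])² = 35.2 + (3)² = 44.2

44.20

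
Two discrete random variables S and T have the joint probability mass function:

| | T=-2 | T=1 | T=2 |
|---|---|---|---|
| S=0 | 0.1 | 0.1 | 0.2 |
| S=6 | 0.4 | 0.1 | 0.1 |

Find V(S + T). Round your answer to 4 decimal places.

7.4400

E[S] = 3.6,  E[T] = -0.2,  E[ST] = -3
V(S) = 21.6 − (3.6)² = 8.64;  V(T) = 3.4 − (-0.2)² = 3.36
cov(S,T) = -3 − (3.6)(-0.2) = -2.28
V(S + T) = (1)²·8.64 + (1)²·3.36 + 2·(1)·(1)·-2.28 = 7.44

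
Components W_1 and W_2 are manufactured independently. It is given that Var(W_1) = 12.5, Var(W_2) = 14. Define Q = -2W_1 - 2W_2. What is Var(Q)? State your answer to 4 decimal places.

106.0000

By independence, Var(Q) = (-2)²Var(W_1) + (-2)²Var(W_2)
= (-2)²·12.5 + (-2)²·14 = 106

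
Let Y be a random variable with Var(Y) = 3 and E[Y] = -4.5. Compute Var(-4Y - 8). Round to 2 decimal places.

Var(-4Y - 8) = (-4)²·Var(Y) = 16·3 = 48

48.00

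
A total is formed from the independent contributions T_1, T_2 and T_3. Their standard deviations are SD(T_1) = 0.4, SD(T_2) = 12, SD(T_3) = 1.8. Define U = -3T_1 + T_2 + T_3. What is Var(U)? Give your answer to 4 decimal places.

148.6800

Var(T_1) = 0.16, Var(T_2) = 144, Var(T_3) = 3.24
By independence, Var(U) = (-3)²Var(T_1) + (1)²Var(T_2) + (1)²Var(T_3)
= (-3)²·0.16 + (1)²·144 + (1)²·3.24 = 148.68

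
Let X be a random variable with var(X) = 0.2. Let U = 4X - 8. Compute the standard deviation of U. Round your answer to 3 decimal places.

var(4X - 8) = (4)²·0.2 = 3.2
SD(U) = √3.2 ≈ 1.789

1.789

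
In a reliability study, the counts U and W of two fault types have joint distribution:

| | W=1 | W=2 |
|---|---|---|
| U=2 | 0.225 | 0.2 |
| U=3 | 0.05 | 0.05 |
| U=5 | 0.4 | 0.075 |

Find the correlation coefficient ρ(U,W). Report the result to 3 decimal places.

E[U] = 3.525,  E[W] = 1.325
E[UW] = 4.45
Cov(U,W) = E[UW] − E[U]E[W] = 4.45 − (3.525)(1.325) = -0.220625
V(U) = 2.049375,  V(W) = 0.219375
ρ = -0.220625 / √(2.049375·0.219375) ≈ -0.329

-0.329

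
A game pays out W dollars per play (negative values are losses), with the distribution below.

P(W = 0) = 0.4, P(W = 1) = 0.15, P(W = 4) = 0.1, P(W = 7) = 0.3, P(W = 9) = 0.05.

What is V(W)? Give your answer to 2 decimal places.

10.89

E[W] = (0)(0.4) + (1)(0.15) + (4)(0.1) + (7)(0.3) + (9)(0.05) = 3.1
E[W²] = (0)²(0.4) + (1)²(0.15) + (4)²(0.1) + (7)²(0.3) + (9)²(0.05) = 20.5
V(W) = E[W²] − (E[W])² = 20.5 − (3.1)² = 10.89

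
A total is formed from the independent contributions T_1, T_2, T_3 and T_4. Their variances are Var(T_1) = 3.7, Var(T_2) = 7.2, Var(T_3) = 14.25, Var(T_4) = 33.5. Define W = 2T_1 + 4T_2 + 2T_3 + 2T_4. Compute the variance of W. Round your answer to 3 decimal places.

321.000

By independence, Var(W) = (2)²Var(T_1) + (4)²Var(T_2) + (2)²Var(T_3) + (2)²Var(T_4)
= (2)²·3.7 + (4)²·7.2 + (2)²·14.25 + (2)²·33.5 = 321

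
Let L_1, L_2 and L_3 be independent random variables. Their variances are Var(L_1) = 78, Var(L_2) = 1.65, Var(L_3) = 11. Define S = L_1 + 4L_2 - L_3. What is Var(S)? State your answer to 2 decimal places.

By independence, Var(S) = (1)²Var(L_1) + (4)²Var(L_2) + (-1)²Var(L_3)
= (1)²·78 + (4)²·1.65 + (-1)²·11 = 115.4

115.40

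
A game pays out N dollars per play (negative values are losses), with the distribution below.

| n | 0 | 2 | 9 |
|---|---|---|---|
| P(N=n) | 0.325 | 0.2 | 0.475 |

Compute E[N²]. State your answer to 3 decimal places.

E[N²] = (0)²(0.325) + (2)²(0.2) + (9)²(0.475) = 39.275

39.275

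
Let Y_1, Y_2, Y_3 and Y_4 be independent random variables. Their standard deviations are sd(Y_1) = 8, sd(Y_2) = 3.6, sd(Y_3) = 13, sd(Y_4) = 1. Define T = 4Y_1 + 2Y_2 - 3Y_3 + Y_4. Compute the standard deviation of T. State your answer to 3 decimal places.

50.969

Var(Y_1) = 64, Var(Y_2) = 12.96, Var(Y_3) = 169, Var(Y_4) = 1
By independence, Var(T) = (4)²Var(Y_1) + (2)²Var(Y_2) + (-3)²Var(Y_3) + (1)²Var(Y_4)
= (4)²·64 + (2)²·12.96 + (-3)²·169 + (1)²·1 = 2597.84
sd(T) = √2597.84 ≈ 50.969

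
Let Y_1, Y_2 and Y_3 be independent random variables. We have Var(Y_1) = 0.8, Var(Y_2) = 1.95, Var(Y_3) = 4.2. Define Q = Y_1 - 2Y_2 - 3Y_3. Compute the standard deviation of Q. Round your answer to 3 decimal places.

6.812

By independence, Var(Q) = (1)²Var(Y_1) + (-2)²Var(Y_2) + (-3)²Var(Y_3)
= (1)²·0.8 + (-2)²·1.95 + (-3)²·4.2 = 46.4
sd(Q) = √46.4 ≈ 6.812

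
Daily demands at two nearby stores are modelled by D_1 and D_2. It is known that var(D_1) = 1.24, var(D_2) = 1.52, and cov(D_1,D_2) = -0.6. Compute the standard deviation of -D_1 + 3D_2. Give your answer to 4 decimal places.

4.3035

var(-D_1 + 3D_2) = (-1)²·var(D_1) + (3)²·var(D_2) + 2·(-1)·(3)·cov(D_1,D_2)
= 1·1.24 + 9·1.52 + -6·-0.6 = 18.52
σ(-D_1 + 3D_2) = √18.52 ≈ 4.3035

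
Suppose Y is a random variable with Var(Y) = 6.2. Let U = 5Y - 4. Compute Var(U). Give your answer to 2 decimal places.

Var(5Y - 4) = (5)²·Var(Y) = 25·6.2 = 155

155.00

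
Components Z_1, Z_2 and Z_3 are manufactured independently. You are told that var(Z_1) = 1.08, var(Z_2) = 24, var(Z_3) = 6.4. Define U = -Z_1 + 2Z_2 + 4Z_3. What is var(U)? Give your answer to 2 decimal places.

199.48

By independence, var(U) = (-1)²var(Z_1) + (2)²var(Z_2) + (4)²var(Z_3)
= (-1)²·1.08 + (2)²·24 + (4)²·6.4 = 199.48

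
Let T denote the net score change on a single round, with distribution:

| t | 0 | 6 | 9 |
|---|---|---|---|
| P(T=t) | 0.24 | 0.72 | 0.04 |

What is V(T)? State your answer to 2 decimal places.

7.26

E[T] = (0)(0.24) + (6)(0.72) + (9)(0.04) = 4.68
E[T²] = (0)²(0.24) + (6)²(0.72) + (9)²(0.04) = 29.16
V(T) = E[T²] − (E[T])² = 29.16 − (4.68)² = 7.2576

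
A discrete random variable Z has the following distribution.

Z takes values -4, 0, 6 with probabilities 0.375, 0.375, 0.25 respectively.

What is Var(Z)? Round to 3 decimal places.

15.000

E[Z] = (-4)(0.375) + (0)(0.375) + (6)(0.25) = 0
E[Z²] = (-4)²(0.375) + (0)²(0.375) + (6)²(0.25) = 15
Var(Z) = E[Z²] − (E[Z])² = 15 − (0)² = 15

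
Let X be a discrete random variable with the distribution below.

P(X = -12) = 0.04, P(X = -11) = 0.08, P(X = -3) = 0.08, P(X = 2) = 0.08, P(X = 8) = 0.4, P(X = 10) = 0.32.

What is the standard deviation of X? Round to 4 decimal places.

7.0341

E[X] = (-12)(0.04) + (-11)(0.08) + (-3)(0.08) + (2)(0.08) + (8)(0.4) + (10)(0.32) = 4.96
E[X²] = (-12)²(0.04) + (-11)²(0.08) + (-3)²(0.08) + (2)²(0.08) + (8)²(0.4) + (10)²(0.32) = 74.08
Var(X) = E[X²] − (E[X])² = 74.08 − (4.96)² = 49.4784
SD(X) = √49.4784 ≈ 7.0341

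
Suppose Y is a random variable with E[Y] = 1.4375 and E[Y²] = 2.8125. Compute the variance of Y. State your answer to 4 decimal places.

Var(Y) = 2.8125 − (1.4375)² = 0.74609375

0.7461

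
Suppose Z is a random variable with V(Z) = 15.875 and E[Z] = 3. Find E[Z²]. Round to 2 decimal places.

E[Z²] = V(Z) + (E[Z])² = 15.875 + (3)² = 24.875

24.88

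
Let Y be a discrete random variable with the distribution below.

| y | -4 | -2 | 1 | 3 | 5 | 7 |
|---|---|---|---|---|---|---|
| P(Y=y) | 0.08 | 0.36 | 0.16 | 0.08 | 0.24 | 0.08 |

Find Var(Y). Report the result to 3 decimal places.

12.266

E[Y] = (-4)(0.08) + (-2)(0.36) + (1)(0.16) + (3)(0.08) + (5)(0.24) + (7)(0.08) = 1.12
E[Y²] = (-4)²(0.08) + (-2)²(0.36) + (1)²(0.16) + (3)²(0.08) + (5)²(0.24) + (7)²(0.08) = 13.52
Var(Y) = E[Y²] − (E[Y])² = 13.52 − (1.12)² = 12.2656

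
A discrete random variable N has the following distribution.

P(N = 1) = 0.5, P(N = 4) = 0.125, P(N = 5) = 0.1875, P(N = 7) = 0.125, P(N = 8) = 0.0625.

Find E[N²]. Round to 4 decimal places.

17.3125

E[N²] = (1)²(0.5) + (4)²(0.125) + (5)²(0.1875) + (7)²(0.125) + (8)²(0.0625) = 17.3125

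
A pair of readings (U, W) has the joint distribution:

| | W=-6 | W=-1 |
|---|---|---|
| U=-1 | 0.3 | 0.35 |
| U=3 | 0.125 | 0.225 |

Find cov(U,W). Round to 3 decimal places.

E[U] = 0.4,  E[W] = -3.125
E[UW] = -0.775
cov(U,W) = E[UW] − E[U]E[W] = -0.775 − (0.4)(-3.125) = 0.475

0.475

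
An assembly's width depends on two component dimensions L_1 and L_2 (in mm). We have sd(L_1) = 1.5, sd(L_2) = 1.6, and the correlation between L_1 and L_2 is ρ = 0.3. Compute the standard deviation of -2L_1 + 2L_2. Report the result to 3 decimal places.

3.672

Var(L_1) = (1.5)² = 2.25;  Var(L_2) = (1.6)² = 2.56
cov(L_1,L_2) = ρ·sd(L_1)·sd(L_2) = 0.3·1.5·1.6 = 0.72
Var(-2L_1 + 2L_2) = (-2)²·Var(L_1) + (2)²·Var(L_2) + 2·(-2)·(2)·cov(L_1,L_2)
= 4·2.25 + 4·2.56 + -8·0.72 = 13.48
sd(-2L_1 + 2L_2) = √13.48 ≈ 3.672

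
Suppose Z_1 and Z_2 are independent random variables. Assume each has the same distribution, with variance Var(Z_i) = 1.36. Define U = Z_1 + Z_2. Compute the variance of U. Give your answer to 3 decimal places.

By independence, Var(U) = (1)²Var(Z_1) + (1)²Var(Z_2)
= (1)²·1.36 + (1)²·1.36 = 2.72

2.720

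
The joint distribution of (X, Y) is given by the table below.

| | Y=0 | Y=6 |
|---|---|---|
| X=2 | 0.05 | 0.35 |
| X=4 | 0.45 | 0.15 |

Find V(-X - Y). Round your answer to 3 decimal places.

6.360

E[X] = 3.2,  E[Y] = 3,  E[XY] = 7.8
V(X) = 11.2 − (3.2)² = 0.96;  V(Y) = 18 − (3)² = 9
Cov(X,Y) = 7.8 − (3.2)(3) = -1.8
V(-X - Y) = (-1)²·0.96 + (-1)²·9 + 2·(-1)·(-1)·-1.8 = 6.36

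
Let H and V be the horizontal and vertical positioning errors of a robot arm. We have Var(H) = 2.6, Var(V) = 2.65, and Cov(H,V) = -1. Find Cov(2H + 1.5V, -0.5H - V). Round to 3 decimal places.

-3.825

Cov(2H + 1.5V, -0.5H - V) = (2)(-0.5)Var(H) + (1.5)(-1)Var(V) + [(2)(-1) + (1.5)(-0.5)]Cov(H,V)
= -1·2.6 + -1.5·2.65 + -2.75·-1 = -3.825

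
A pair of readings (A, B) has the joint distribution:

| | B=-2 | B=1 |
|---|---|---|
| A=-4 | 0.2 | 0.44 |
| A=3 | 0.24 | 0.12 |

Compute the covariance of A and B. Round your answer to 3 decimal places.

E[A] = -1.48,  E[B] = -0.32
E[AB] = -1.24
Cov(A,B) = E[AB] − E[A]E[B] = -1.24 − (-1.48)(-0.32) = -1.7136

-1.714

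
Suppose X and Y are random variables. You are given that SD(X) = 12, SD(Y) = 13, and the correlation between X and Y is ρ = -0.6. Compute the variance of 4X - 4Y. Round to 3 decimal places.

Var(X) = (12)² = 144;  Var(Y) = (13)² = 169
Cov(X,Y) = ρ·SD(X)·SD(Y) = -0.6·12·13 = -93.6
Var(4X - 4Y) = (4)²·Var(X) + (-4)²·Var(Y) + 2·(4)·(-4)·Cov(X,Y)
= 16·144 + 16·169 + -32·-93.6 = 8003.2

8003.200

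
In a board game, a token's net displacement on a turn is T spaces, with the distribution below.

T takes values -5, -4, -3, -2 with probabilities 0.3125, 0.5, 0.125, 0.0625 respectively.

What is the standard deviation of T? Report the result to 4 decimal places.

0.8268

E[T] = (-5)(0.3125) + (-4)(0.5) + (-3)(0.125) + (-2)(0.0625) = -4.0625
E[T²] = (-5)²(0.3125) + (-4)²(0.5) + (-3)²(0.125) + (-2)²(0.0625) = 17.1875
var(T) = E[T²] − (E[T])² = 17.1875 − (-4.0625)² = 0.68359375
sd(T) = √0.68359375 ≈ 0.8268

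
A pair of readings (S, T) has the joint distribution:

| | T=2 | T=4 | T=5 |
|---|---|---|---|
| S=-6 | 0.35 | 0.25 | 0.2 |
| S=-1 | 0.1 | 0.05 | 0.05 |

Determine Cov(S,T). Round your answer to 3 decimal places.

-0.100

E[S] = -5,  E[T] = 3.35
E[ST] = -16.85
Cov(S,T) = E[ST] − E[S]E[T] = -16.85 − (-5)(3.35) = -0.1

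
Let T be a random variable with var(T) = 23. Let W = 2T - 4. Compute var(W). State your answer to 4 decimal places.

var(2T - 4) = (2)²·var(T) = 4·23 = 92

92.0000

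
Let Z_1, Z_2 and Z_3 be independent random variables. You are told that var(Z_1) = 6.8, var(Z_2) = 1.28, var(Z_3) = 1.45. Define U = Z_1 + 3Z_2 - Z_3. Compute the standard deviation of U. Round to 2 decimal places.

By independence, var(U) = (1)²var(Z_1) + (3)²var(Z_2) + (-1)²var(Z_3)
= (1)²·6.8 + (3)²·1.28 + (-1)²·1.45 = 19.77
σ(U) = √19.77 ≈ 4.45

4.45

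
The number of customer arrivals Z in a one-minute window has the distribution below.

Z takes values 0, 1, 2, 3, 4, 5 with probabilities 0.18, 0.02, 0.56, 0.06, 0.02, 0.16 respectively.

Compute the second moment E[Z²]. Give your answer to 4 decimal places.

7.1200

E[Z²] = (0)²(0.18) + (1)²(0.02) + (2)²(0.56) + (3)²(0.06) + (4)²(0.02) + (5)²(0.16) = 7.12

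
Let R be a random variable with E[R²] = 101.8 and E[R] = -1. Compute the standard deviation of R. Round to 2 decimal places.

10.04

Var(R) = 101.8 − (-1)² = 100.8
SD(R) = √100.8 ≈ 10.04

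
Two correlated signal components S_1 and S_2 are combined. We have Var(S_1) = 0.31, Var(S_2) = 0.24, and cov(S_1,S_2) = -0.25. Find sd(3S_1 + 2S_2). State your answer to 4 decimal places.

Var(3S_1 + 2S_2) = (3)²·Var(S_1) + (2)²·Var(S_2) + 2·(3)·(2)·cov(S_1,S_2)
= 9·0.31 + 4·0.24 + 12·-0.25 = 0.75
sd(3S_1 + 2S_2) = √0.75 ≈ 0.8660

0.8660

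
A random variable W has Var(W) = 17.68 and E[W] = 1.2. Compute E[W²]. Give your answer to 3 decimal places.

E[W²] = Var(W) + (E[W])² = 17.68 + (1.2)² = 19.12

19.120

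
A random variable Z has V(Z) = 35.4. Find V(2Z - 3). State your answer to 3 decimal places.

V(2Z - 3) = (2)²·V(Z) = 4·35.4 = 141.6

141.600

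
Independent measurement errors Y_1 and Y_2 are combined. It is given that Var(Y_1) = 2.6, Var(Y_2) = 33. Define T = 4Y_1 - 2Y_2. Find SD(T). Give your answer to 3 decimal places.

By independence, Var(T) = (4)²Var(Y_1) + (-2)²Var(Y_2)
= (4)²·2.6 + (-2)²·33 = 173.6
SD(T) = √173.6 ≈ 13.176

13.176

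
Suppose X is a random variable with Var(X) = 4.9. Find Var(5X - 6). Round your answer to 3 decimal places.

Var(5X - 6) = (5)²·Var(X) = 25·4.9 = 122.5

122.500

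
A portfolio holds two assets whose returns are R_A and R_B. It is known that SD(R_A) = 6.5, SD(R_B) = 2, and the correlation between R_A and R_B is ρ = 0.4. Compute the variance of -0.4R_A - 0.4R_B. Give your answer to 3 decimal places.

9.064

V(R_A) = (6.5)² = 42.25;  V(R_B) = (2)² = 4
Cov(R_A,R_B) = ρ·SD(R_A)·SD(R_B) = 0.4·6.5·2 = 5.2
V(-0.4R_A - 0.4R_B) = (-0.4)²·V(R_A) + (-0.4)²·V(R_B) + 2·(-0.4)·(-0.4)·Cov(R_A,R_B)
= 0.16·42.25 + 0.16·4 + 0.32·5.2 = 9.064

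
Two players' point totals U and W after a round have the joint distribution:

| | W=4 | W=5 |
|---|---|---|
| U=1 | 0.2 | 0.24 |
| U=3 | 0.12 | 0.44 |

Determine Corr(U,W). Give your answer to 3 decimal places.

E[U] = 2.12,  E[W] = 4.68
E[UW] = 10.04
cov(U,W) = E[UW] − E[U]E[W] = 10.04 − (2.12)(4.68) = 0.1184
Var(U) = 0.9856,  Var(W) = 0.2176
ρ = 0.1184 / √(0.9856·0.2176) ≈ 0.256

0.256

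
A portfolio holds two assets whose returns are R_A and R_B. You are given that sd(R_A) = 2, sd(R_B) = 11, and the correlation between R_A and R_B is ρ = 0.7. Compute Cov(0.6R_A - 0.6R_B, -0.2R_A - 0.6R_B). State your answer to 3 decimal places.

39.384

V(R_A) = (2)² = 4;  V(R_B) = (11)² = 121
Cov(R_A,R_B) = ρ·sd(R_A)·sd(R_B) = 0.7·2·11 = 15.4
Cov(0.6R_A - 0.6R_B, -0.2R_A - 0.6R_B) = (0.6)(-0.2)V(R_A) + (-0.6)(-0.6)V(R_B) + [(0.6)(-0.6) + (-0.6)(-0.2)]Cov(R_A,R_B)
= -0.12·4 + 0.36·121 + -0.24·15.4 = 39.384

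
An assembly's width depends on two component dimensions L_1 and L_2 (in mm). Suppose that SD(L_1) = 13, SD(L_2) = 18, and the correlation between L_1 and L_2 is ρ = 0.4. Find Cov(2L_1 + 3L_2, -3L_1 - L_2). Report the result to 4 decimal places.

-3015.6000

var(L_1) = (13)² = 169;  var(L_2) = (18)² = 324
Cov(L_1,L_2) = ρ·SD(L_1)·SD(L_2) = 0.4·13·18 = 93.6
Cov(2L_1 + 3L_2, -3L_1 - L_2) = (2)(-3)var(L_1) + (3)(-1)var(L_2) + [(2)(-1) + (3)(-3)]Cov(L_1,L_2)
= -6·169 + -3·324 + -11·93.6 = -3015.6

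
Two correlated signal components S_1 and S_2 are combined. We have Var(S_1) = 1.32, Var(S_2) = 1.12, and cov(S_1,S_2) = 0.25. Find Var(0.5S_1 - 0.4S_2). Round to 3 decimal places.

Var(0.5S_1 - 0.4S_2) = (0.5)²·Var(S_1) + (-0.4)²·Var(S_2) + 2·(0.5)·(-0.4)·cov(S_1,S_2)
= 0.25·1.32 + 0.16·1.12 + -0.4·0.25 = 0.4092

0.409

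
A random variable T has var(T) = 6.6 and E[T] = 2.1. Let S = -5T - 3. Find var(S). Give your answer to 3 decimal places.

165.000

var(-5T - 3) = (-5)²·var(T) = 25·6.6 = 165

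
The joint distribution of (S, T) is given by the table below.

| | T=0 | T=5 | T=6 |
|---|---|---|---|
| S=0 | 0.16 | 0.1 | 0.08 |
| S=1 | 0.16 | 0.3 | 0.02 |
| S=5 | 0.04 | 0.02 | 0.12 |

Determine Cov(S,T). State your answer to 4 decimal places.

1.0004

E[S] = 1.38,  E[T] = 3.42
E[ST] = 5.72
Cov(S,T) = E[ST] − E[S]E[T] = 5.72 − (1.38)(3.42) = 1.0004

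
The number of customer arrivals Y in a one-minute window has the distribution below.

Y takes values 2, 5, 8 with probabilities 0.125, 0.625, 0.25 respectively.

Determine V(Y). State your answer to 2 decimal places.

3.23

E[Y] = (2)(0.125) + (5)(0.625) + (8)(0.25) = 5.375
E[Y²] = (2)²(0.125) + (5)²(0.625) + (8)²(0.25) = 32.125
V(Y) = E[Y²] − (E[Y])² = 32.125 − (5.375)² = 3.234375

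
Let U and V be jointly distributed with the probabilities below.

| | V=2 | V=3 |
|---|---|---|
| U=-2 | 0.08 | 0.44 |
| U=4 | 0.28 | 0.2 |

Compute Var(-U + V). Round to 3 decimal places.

10.502

E[U] = 0.88,  E[V] = 2.64,  E[UV] = 1.68
Var(U) = 9.76 − (0.88)² = 8.9856;  Var(V) = 7.2 − (2.64)² = 0.2304
Cov(U,V) = 1.68 − (0.88)(2.64) = -0.6432
Var(-U + V) = (-1)²·8.9856 + (1)²·0.2304 + 2·(-1)·(1)·-0.6432 = 10.5024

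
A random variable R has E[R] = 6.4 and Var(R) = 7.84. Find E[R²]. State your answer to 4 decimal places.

E[R²] = Var(R) + (E[R])² = 7.84 + (6.4)² = 48.8

48.8000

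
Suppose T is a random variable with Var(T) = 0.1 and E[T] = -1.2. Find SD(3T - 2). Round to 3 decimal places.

0.949

Var(3T - 2) = (3)²·0.1 = 0.9
SD(3T - 2) = √0.9 ≈ 0.949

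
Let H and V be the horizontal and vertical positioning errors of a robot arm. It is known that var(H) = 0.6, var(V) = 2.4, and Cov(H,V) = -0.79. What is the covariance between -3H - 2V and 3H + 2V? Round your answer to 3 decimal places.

-5.520

Cov(-3H - 2V, 3H + 2V) = (-3)(3)var(H) + (-2)(2)var(V) + [(-3)(2) + (-2)(3)]Cov(H,V)
= -9·0.6 + -4·2.4 + -12·-0.79 = -5.52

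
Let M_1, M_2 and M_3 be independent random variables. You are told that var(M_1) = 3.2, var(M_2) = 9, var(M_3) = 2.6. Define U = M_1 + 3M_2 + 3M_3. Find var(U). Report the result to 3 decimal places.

By independence, var(U) = (1)²var(M_1) + (3)²var(M_2) + (3)²var(M_3)
= (1)²·3.2 + (3)²·9 + (3)²·2.6 = 107.6

107.600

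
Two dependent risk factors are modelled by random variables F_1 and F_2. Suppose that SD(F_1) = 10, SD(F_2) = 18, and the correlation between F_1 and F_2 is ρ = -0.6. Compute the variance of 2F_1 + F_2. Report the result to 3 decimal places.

var(F_1) = (10)² = 100;  var(F_2) = (18)² = 324
cov(F_1,F_2) = ρ·SD(F_1)·SD(F_2) = -0.6·10·18 = -108
var(2F_1 + F_2) = (2)²·var(F_1) + (1)²·var(F_2) + 2·(2)·(1)·cov(F_1,F_2)
= 4·100 + 1·324 + 4·-108 = 292

292.000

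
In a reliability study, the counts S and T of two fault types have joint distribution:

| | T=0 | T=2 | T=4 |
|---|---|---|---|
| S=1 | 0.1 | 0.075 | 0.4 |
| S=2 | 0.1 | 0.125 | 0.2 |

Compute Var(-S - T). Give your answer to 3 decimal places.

E[S] = 1.425,  E[T] = 2.8,  E[ST] = 3.85
Var(S) = 2.275 − (1.425)² = 0.244375;  Var(T) = 10.4 − (2.8)² = 2.56
cov(S,T) = 3.85 − (1.425)(2.8) = -0.14
Var(-S - T) = (-1)²·0.244375 + (-1)²·2.56 + 2·(-1)·(-1)·-0.14 = 2.524375

2.524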